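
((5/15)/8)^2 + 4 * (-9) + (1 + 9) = -14975/576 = -26.00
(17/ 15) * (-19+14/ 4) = -527/ 30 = -17.57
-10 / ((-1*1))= 10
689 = 689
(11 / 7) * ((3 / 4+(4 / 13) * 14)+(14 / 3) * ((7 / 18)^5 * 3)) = 700138835 / 85975344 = 8.14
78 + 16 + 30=124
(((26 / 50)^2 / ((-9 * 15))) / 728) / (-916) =13 / 4328100000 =0.00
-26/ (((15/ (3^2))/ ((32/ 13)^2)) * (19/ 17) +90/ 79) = -107268096/ 5968505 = -17.97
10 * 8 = 80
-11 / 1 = -11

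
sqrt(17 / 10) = sqrt(170) / 10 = 1.30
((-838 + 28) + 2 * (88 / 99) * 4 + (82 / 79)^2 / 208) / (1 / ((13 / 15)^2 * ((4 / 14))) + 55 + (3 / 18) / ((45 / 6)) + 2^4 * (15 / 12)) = -152428451695 / 15127722166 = -10.08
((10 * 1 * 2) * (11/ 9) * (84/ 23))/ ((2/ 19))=58520/ 69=848.12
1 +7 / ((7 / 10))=11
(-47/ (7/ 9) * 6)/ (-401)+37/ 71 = 284057/ 199297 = 1.43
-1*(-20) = 20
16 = 16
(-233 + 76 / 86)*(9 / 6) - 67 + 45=-31835 / 86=-370.17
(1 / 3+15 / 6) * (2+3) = 85 / 6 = 14.17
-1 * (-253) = 253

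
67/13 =5.15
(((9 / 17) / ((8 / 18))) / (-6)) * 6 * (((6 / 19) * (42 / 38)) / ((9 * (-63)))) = 9 / 12274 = 0.00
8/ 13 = 0.62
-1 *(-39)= 39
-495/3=-165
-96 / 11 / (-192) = 1 / 22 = 0.05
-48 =-48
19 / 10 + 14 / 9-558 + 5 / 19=-947821 / 1710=-554.28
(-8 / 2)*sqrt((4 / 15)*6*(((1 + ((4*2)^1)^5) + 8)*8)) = -32*sqrt(163885) / 5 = -2590.89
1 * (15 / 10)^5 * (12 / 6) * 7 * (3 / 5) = 63.79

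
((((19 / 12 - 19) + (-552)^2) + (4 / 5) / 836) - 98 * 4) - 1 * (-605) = 3823440787 / 12540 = 304899.58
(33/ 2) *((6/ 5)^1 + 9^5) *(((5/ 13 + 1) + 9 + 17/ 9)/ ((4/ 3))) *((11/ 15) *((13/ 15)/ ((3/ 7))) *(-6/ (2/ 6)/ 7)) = -4275136063/ 125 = -34201088.50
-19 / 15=-1.27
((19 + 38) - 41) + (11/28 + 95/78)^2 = 18.59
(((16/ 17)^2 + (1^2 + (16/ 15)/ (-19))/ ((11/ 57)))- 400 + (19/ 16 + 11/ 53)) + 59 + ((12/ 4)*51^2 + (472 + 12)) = 107200484153/ 13478960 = 7953.17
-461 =-461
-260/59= -4.41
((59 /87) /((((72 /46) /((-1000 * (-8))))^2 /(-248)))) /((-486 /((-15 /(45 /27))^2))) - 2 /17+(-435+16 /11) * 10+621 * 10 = 2894890082301038 /3953367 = 732259383.53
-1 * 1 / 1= -1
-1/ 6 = -0.17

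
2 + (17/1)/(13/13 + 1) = 10.50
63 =63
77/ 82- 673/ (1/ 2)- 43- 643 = -166547/ 82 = -2031.06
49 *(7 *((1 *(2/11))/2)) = 343/11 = 31.18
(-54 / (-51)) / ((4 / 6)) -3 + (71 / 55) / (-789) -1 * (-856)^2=-540551380927 / 737715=-732737.41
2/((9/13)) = 26/9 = 2.89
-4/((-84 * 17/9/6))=18/119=0.15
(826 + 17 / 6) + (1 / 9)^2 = 134273 / 162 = 828.85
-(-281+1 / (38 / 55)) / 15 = 3541 / 190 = 18.64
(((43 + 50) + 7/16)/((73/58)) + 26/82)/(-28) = -255021/95776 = -2.66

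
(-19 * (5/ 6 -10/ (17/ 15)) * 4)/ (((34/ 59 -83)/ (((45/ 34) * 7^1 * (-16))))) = 511624400/ 468469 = 1092.12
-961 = -961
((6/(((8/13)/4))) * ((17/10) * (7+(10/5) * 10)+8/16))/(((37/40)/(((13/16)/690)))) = 9802/4255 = 2.30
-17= -17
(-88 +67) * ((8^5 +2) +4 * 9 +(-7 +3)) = -688842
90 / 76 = 45 / 38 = 1.18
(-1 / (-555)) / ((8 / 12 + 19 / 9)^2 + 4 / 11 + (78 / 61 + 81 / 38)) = 688446 / 4390167845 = 0.00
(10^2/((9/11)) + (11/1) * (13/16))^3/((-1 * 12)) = -6737347390103/35831808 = -188027.00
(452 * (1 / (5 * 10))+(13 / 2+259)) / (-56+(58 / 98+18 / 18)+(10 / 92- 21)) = -15470329 / 4243125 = -3.65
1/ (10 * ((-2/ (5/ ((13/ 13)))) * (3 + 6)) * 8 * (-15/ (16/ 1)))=1/ 270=0.00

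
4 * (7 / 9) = 3.11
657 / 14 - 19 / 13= 8275 / 182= 45.47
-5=-5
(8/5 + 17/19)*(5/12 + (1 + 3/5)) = 9559/1900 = 5.03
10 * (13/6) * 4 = 260/3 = 86.67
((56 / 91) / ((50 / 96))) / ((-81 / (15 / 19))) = -128 / 11115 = -0.01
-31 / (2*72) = -31 / 144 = -0.22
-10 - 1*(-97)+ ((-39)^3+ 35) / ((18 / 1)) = -28859 / 9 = -3206.56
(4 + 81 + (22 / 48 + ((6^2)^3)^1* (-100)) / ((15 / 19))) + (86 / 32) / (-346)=-1472218093307 / 249120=-5909674.43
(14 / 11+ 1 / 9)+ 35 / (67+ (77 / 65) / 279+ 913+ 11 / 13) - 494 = -867426576443 / 1760984478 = -492.58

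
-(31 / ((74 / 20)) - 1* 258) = 9236 / 37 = 249.62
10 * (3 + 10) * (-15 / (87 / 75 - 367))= 24375 / 4573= 5.33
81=81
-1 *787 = -787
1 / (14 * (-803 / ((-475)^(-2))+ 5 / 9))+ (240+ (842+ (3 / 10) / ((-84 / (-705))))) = 49515368020337 / 45656572360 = 1084.52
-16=-16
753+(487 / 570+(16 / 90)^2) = 58011527 / 76950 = 753.89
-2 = -2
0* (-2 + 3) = 0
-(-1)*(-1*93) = -93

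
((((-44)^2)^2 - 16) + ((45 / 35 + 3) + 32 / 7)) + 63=3748151.86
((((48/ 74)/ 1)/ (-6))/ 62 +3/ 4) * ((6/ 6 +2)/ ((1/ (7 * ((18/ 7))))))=92691/ 2294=40.41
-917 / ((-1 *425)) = 917 / 425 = 2.16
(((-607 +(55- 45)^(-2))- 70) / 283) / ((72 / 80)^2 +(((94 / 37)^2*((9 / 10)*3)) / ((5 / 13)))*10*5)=-0.00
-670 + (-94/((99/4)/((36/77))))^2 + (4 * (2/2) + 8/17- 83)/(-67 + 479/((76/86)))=-4449763181476/6671186291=-667.01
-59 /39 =-1.51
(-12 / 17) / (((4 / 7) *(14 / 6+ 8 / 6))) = -0.34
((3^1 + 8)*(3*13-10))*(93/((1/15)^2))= 6675075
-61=-61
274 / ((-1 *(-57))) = 274 / 57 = 4.81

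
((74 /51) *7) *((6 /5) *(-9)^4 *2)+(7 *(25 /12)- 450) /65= 2120636327 /13260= 159927.32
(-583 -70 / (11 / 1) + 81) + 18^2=-2028 / 11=-184.36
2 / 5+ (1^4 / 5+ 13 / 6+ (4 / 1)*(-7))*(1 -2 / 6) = -751 / 45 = -16.69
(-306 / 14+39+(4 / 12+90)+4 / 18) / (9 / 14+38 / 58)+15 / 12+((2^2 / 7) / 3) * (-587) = -3663907 / 132804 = -27.59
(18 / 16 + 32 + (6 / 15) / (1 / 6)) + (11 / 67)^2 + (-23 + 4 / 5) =2397477 / 179560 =13.35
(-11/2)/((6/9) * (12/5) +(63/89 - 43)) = 4895/36216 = 0.14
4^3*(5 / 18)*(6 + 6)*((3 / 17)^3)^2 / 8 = 19440 / 24137569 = 0.00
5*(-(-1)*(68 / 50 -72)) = -1766 / 5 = -353.20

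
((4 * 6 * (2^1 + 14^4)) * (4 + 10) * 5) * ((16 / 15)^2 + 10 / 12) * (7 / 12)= 1113174356 / 15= 74211623.73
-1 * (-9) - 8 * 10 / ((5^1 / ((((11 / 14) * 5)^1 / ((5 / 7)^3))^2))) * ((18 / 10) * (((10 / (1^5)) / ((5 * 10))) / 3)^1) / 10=-1040001 / 78125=-13.31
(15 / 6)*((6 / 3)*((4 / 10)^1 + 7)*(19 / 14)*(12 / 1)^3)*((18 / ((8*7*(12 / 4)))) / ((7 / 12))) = 15937.40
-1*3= -3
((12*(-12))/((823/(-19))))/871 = 0.00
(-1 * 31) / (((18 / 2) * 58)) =-31 / 522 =-0.06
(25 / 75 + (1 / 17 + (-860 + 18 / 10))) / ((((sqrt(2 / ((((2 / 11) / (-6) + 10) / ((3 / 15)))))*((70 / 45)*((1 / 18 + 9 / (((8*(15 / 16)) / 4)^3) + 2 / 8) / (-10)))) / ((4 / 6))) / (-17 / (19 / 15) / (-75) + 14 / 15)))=6934089700*sqrt(108570) / 187005049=12217.74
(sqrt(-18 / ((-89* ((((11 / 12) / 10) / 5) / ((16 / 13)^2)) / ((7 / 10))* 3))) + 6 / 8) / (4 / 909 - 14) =-43632* sqrt(68530) / 80956447 - 2727 / 50888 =-0.19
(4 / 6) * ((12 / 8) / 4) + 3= 13 / 4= 3.25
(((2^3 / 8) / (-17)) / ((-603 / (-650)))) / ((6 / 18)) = -650 / 3417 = -0.19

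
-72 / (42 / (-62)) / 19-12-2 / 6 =-2689 / 399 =-6.74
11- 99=-88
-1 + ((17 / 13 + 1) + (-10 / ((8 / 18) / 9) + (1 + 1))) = -5179 / 26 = -199.19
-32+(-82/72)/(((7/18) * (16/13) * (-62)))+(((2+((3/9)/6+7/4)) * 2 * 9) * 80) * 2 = 151768597/13888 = 10928.04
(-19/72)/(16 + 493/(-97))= -1843/76248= -0.02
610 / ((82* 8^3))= 305 / 20992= 0.01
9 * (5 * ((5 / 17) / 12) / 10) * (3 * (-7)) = -315 / 136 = -2.32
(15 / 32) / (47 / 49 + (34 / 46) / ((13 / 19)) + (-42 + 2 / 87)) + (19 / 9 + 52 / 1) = 793145344933 / 14660896896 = 54.10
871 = 871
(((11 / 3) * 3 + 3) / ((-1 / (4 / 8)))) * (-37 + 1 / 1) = 252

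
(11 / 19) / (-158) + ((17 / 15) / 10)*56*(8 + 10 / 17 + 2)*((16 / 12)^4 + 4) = 39001687 / 81054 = 481.18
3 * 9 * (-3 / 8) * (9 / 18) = -81 / 16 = -5.06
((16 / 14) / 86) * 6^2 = 144 / 301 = 0.48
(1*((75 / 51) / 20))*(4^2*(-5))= -100 / 17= -5.88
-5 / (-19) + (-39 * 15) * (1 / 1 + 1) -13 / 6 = -1171.90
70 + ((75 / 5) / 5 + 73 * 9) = 730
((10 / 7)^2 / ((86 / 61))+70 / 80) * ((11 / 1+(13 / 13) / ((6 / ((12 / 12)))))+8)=4502135 / 101136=44.52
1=1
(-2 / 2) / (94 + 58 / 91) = -91 / 8612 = -0.01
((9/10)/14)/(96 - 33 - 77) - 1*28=-54889/1960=-28.00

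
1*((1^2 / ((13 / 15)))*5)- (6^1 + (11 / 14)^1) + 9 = 1453 / 182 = 7.98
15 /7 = 2.14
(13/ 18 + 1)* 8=124/ 9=13.78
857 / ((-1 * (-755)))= 857 / 755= 1.14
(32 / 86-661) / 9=-9469 / 129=-73.40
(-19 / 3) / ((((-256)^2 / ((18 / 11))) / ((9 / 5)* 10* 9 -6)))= -2223 / 90112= -0.02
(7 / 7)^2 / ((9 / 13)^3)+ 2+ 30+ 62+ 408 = 368155 / 729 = 505.01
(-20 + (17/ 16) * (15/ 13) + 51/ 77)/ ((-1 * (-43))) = -290077/ 688688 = -0.42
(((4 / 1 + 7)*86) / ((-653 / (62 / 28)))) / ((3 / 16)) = -234608 / 13713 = -17.11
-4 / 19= -0.21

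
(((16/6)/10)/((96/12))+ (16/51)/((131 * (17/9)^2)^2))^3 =0.00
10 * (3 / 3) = 10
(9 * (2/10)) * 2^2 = 36/5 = 7.20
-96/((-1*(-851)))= -96/851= -0.11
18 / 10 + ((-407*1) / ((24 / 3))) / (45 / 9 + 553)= 38141 / 22320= 1.71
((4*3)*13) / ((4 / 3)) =117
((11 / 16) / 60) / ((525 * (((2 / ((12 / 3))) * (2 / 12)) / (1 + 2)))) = 11 / 14000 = 0.00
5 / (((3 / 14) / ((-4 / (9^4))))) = -280 / 19683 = -0.01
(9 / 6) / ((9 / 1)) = 0.17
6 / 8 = 3 / 4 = 0.75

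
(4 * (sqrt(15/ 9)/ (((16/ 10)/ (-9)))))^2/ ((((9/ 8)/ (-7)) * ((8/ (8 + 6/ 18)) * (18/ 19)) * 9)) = -415625/ 648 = -641.40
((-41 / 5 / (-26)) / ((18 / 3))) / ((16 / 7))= 0.02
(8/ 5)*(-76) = -608/ 5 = -121.60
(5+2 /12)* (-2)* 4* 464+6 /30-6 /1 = -287767 /15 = -19184.47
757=757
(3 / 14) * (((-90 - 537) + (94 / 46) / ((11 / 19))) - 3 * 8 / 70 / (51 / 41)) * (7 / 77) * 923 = -129998460969 / 11591195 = -11215.28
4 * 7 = 28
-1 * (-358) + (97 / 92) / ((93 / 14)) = 1532203 / 4278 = 358.16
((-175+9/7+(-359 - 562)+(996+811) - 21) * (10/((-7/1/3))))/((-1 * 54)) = 8065/147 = 54.86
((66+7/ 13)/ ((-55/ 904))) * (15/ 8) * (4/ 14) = -585.88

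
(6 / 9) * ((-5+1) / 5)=-8 / 15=-0.53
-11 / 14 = -0.79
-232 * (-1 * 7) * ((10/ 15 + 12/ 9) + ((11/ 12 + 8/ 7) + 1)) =24650/ 3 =8216.67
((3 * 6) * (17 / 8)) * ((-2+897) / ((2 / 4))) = 136935 / 2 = 68467.50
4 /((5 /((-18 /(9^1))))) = -1.60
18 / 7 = 2.57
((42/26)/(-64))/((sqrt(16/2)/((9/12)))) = -0.01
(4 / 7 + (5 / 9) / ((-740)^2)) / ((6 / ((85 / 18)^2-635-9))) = -794187442337 / 13413133440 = -59.21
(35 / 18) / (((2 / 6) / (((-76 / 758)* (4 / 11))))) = -2660 / 12507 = -0.21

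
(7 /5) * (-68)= -476 /5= -95.20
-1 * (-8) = 8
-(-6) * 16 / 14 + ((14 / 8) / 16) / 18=55345 / 8064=6.86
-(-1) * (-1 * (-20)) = 20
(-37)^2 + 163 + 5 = 1537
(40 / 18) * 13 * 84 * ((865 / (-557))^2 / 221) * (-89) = -37291534000 / 15822699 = -2356.84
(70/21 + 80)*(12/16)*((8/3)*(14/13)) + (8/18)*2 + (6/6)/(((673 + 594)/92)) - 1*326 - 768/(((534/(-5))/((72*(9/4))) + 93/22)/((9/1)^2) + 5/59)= -127334863912742/20845516419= -6108.50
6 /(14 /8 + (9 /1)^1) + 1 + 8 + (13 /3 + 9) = 2953 /129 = 22.89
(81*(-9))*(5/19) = -3645/19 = -191.84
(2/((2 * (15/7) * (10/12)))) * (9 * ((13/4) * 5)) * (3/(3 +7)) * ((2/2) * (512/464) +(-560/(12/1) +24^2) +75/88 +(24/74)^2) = 912296719971/69873760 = 13056.36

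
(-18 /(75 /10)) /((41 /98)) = -1176 /205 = -5.74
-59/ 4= -14.75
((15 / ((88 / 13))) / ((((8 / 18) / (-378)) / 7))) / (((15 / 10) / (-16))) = 1547910 / 11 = 140719.09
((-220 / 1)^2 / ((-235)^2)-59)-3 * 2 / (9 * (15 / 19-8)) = -52686403 / 907899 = -58.03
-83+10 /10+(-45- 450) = -577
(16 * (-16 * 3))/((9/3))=-256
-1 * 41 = -41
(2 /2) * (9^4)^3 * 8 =2259436291848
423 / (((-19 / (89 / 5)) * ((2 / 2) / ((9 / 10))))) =-338823 / 950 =-356.66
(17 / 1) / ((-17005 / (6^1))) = -0.01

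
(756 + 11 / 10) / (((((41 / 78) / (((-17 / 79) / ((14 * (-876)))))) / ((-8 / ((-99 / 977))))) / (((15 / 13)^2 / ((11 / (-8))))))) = -1.93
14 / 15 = 0.93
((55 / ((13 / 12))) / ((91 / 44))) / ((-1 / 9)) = -261360 / 1183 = -220.93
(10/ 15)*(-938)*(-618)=386456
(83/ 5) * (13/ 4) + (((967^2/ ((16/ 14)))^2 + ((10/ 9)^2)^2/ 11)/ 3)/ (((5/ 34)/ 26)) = 683371673665517711147/ 17321040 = 39453270338589.24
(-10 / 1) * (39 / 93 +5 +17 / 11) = -23750 / 341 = -69.65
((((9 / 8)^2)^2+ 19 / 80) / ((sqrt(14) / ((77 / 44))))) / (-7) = -0.12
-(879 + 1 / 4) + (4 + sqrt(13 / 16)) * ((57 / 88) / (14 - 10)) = -77317 / 88 + 57 * sqrt(13) / 1408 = -878.46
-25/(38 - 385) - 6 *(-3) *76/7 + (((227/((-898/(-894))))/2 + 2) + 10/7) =680380903/2181242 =311.92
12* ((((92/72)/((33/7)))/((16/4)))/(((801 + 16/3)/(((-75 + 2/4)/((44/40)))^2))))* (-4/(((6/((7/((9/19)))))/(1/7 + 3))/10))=-33956429500/23708619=-1432.24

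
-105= -105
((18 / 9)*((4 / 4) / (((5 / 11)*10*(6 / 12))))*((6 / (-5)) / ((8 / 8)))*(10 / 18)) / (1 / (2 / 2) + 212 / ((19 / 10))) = -836 / 160425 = -0.01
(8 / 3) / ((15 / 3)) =8 / 15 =0.53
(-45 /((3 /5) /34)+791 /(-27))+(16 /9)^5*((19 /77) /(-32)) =-11728097351 /4546773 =-2579.43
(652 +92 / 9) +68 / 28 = 41873 / 63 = 664.65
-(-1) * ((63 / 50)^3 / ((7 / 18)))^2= 103355177121 / 3906250000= 26.46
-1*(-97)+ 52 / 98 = 4779 / 49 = 97.53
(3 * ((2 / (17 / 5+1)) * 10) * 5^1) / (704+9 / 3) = 750 / 7777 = 0.10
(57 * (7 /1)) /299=399 /299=1.33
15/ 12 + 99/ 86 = 413/ 172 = 2.40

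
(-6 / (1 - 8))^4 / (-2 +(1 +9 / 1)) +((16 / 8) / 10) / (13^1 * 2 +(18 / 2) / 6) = 49352 / 660275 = 0.07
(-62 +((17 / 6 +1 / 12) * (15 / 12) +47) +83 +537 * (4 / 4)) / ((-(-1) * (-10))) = -5843 / 96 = -60.86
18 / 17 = 1.06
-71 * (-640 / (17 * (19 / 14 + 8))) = 636160 / 2227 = 285.66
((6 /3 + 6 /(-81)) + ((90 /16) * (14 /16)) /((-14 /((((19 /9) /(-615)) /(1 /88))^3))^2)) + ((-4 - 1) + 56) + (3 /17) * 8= 4131821281756986207368453 /76039665706268773621875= 54.34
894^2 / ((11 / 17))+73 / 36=489133235 / 396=1235184.94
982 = 982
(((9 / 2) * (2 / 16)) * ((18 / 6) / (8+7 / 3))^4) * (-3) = -177147 / 14776336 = -0.01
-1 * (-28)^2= -784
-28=-28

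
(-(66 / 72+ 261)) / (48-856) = 3143 / 9696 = 0.32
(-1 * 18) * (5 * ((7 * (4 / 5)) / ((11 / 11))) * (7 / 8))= -441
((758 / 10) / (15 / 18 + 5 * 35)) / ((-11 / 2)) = -4548 / 58025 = -0.08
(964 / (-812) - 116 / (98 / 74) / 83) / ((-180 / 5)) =88163 / 1415316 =0.06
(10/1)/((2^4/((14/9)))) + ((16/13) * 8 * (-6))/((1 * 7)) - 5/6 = -8.30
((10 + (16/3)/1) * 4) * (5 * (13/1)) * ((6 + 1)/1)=83720/3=27906.67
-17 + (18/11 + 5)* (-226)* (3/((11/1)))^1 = -51551/121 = -426.04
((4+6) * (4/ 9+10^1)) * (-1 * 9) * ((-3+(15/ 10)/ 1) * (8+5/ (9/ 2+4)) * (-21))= -4323060/ 17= -254297.65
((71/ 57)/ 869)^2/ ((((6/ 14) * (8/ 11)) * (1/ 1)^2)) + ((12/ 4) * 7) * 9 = 1011741676351/ 5353130376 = 189.00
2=2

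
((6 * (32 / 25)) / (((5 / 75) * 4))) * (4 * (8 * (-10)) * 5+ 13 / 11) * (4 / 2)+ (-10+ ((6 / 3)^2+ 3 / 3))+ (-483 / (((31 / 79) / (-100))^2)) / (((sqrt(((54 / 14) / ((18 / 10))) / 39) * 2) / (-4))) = 267543339.13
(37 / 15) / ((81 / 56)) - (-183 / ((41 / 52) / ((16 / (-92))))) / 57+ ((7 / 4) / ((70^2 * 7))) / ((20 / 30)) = 1.00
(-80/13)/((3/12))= -320/13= -24.62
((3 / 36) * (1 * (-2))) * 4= -2 / 3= -0.67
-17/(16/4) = -17/4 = -4.25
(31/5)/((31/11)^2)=121/155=0.78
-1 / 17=-0.06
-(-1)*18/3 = 6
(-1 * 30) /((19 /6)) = -180 /19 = -9.47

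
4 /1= 4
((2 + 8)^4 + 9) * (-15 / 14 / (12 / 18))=-450405 / 28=-16085.89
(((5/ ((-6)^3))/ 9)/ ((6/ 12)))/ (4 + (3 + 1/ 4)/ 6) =-10/ 8829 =-0.00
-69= -69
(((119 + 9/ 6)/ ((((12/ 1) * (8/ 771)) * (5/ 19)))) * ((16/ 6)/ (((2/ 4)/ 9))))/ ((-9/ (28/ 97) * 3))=-1887.20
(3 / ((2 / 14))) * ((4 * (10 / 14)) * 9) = 540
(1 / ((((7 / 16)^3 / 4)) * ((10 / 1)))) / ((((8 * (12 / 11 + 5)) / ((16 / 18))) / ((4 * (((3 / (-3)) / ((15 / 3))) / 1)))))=-360448 / 5170725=-0.07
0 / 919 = 0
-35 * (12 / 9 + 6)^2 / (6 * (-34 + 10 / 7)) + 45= 168155 / 3078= 54.63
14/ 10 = 1.40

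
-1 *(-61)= 61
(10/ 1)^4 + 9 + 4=10013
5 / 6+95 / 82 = 245 / 123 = 1.99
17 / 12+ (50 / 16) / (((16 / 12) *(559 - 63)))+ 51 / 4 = 14.17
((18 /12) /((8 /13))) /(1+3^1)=39 /64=0.61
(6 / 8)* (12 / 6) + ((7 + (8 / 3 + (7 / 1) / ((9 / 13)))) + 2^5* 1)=959 / 18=53.28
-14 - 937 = -951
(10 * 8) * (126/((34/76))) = 383040/17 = 22531.76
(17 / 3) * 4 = 68 / 3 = 22.67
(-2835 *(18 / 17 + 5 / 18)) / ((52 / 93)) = -11981655 / 1768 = -6776.95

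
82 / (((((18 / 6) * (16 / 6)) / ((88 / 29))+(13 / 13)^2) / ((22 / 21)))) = 4961 / 210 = 23.62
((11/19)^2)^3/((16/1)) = 1771561/752734096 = 0.00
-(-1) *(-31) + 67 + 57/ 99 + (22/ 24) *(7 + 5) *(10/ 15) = 483/ 11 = 43.91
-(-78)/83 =78/83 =0.94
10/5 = 2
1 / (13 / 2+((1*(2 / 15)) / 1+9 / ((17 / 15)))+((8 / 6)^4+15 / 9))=13770 / 267161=0.05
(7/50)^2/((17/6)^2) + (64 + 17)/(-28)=-14618277/5057500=-2.89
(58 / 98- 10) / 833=-461 / 40817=-0.01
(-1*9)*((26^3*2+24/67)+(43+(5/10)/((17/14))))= -360791838/1139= -316761.93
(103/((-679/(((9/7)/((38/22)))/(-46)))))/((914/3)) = 30591/3796867508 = 0.00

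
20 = 20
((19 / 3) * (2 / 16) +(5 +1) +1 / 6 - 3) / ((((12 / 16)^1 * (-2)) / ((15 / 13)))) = -475 / 156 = -3.04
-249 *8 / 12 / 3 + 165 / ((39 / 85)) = 11867 / 39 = 304.28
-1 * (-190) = 190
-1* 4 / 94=-2 / 47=-0.04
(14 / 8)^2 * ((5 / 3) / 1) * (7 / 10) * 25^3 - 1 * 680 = 5294095 / 96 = 55146.82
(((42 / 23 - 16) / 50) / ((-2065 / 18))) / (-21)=-978 / 8311625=-0.00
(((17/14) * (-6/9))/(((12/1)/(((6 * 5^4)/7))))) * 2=-10625/147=-72.28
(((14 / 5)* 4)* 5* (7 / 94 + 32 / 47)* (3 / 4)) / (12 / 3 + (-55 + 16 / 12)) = -4473 / 7003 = -0.64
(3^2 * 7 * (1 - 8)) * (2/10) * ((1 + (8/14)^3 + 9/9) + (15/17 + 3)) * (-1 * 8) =2547936/595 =4282.25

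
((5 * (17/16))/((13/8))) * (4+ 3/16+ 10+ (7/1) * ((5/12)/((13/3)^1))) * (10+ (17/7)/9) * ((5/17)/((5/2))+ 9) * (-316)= -122442469325/85176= -1437523.12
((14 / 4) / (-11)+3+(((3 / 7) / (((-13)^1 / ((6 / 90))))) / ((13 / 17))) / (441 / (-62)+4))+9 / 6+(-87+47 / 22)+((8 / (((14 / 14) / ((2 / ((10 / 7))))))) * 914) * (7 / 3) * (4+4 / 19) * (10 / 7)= 205563023097191 / 1431560130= 143593.71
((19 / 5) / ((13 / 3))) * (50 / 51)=190 / 221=0.86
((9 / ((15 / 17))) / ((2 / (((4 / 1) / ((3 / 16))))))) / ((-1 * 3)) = -544 / 15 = -36.27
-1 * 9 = -9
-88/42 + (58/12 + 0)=115/42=2.74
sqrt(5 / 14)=sqrt(70) / 14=0.60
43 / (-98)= -43 / 98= -0.44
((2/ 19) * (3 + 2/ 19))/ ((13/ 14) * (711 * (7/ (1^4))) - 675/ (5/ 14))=236/ 1972143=0.00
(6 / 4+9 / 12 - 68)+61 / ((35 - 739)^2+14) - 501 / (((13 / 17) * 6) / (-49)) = 5284.67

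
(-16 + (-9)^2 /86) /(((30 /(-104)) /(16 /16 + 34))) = 235690 /129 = 1827.05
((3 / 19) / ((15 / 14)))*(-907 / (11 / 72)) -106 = -1025026 / 1045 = -980.89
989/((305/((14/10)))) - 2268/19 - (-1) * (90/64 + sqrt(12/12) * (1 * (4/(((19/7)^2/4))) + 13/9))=-17409922111/158551200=-109.81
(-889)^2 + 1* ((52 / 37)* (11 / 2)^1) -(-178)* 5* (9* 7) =31316753 / 37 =846398.73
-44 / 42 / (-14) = 11 / 147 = 0.07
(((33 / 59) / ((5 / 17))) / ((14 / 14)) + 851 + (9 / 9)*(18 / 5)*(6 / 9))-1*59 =234909 / 295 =796.30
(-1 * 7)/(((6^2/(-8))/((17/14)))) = 17/9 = 1.89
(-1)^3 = -1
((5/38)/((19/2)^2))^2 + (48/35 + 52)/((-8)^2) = 21970482427/26345693360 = 0.83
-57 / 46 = -1.24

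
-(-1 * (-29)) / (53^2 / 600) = -17400 / 2809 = -6.19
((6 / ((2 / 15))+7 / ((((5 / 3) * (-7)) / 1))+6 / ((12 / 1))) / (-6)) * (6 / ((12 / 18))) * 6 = -4041 / 10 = -404.10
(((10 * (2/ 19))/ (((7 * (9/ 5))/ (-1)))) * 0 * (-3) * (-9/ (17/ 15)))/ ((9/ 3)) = 0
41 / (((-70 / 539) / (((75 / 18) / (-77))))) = 17.08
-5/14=-0.36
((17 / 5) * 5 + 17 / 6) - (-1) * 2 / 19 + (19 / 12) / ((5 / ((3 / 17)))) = 387493 / 19380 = 19.99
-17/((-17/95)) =95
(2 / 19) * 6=0.63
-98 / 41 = -2.39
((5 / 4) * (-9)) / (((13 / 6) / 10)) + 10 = -545 / 13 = -41.92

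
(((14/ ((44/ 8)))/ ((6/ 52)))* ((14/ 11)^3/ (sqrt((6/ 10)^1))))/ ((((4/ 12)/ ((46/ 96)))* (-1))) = -2871596* sqrt(15)/ 131769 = -84.40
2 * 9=18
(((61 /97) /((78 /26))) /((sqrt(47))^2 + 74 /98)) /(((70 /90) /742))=158417 /37830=4.19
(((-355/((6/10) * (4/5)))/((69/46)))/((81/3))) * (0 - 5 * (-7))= -310625/486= -639.15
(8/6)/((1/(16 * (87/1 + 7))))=6016/3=2005.33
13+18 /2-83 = -61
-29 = -29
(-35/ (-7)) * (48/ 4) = 60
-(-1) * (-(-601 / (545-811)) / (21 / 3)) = -601 / 1862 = -0.32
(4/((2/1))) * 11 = 22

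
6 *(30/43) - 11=-293/43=-6.81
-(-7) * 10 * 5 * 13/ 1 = 4550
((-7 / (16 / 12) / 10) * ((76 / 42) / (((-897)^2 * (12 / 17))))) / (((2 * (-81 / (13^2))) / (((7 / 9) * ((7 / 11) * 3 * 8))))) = 15827 / 763569180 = 0.00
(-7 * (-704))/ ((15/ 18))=5913.60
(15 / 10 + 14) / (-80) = -31 / 160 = -0.19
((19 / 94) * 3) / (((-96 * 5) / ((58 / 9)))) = -551 / 67680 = -0.01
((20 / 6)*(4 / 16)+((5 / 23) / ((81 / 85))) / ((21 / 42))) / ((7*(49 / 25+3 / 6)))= 120125 / 1604043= 0.07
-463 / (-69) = 463 / 69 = 6.71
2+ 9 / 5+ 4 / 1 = 39 / 5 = 7.80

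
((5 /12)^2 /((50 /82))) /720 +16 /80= 20777 /103680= 0.20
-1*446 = -446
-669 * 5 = -3345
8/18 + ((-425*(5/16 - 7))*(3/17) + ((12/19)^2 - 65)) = 22738105/51984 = 437.41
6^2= 36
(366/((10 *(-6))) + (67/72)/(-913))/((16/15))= -2005283/350592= -5.72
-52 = -52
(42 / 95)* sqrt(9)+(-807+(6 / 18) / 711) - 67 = -176834137 / 202635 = -872.67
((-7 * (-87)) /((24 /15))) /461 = 3045 /3688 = 0.83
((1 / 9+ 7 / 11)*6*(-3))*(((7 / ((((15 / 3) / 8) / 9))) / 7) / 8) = -1332 / 55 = -24.22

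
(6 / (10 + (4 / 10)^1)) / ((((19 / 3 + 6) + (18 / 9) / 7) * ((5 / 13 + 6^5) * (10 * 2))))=63 / 214317160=0.00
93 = 93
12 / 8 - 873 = -1743 / 2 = -871.50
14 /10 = 7 /5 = 1.40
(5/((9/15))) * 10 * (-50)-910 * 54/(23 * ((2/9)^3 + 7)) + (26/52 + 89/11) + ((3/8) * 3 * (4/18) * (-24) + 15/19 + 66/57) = -4466.87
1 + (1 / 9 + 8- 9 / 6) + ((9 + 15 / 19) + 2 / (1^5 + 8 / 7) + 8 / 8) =33061 / 1710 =19.33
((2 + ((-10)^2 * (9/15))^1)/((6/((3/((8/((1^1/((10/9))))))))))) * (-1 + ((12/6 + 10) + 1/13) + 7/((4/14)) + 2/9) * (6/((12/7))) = 1817809/4160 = 436.97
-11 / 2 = -5.50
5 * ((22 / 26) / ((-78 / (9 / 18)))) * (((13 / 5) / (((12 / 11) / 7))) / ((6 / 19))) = -16093 / 11232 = -1.43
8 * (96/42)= 128/7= 18.29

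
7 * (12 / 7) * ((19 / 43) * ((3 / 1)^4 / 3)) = 6156 / 43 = 143.16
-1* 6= -6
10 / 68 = 0.15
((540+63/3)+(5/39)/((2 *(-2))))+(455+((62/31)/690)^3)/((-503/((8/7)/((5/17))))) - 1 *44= 19301781110488553/37592106142500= 513.45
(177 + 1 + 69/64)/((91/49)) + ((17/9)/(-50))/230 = 96.43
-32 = -32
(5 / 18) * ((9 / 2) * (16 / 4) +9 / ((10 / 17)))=37 / 4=9.25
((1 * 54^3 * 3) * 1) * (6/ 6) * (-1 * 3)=-1417176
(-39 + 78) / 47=39 / 47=0.83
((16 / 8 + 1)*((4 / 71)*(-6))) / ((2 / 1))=-36 / 71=-0.51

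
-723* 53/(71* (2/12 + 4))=-229914/1775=-129.53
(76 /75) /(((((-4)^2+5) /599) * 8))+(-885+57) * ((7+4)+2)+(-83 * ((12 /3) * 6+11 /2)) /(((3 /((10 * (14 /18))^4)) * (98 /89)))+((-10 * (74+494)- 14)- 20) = -18799832750653 /6889050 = -2728944.16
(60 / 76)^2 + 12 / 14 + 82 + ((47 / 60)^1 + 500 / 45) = 43382207 / 454860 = 95.37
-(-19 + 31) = -12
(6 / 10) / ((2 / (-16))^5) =-98304 / 5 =-19660.80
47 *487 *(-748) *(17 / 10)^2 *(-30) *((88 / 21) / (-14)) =-444306693.78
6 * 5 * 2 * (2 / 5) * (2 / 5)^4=384 / 625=0.61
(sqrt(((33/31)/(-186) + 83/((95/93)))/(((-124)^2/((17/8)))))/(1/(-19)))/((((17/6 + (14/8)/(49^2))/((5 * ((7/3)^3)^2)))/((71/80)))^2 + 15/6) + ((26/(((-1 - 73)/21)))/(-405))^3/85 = 753571/10593156864375 - 8208832947066573409 * sqrt(23958319895)/1577747576031430965081800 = -0.81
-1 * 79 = -79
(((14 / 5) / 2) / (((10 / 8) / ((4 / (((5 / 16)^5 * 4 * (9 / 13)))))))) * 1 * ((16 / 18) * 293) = 894661820416 / 6328125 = 141378.66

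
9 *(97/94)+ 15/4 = 2451/188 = 13.04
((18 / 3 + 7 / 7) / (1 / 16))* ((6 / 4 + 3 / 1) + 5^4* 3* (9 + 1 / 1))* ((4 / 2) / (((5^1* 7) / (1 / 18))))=100024 / 15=6668.27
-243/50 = -4.86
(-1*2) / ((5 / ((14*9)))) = -252 / 5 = -50.40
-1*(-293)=293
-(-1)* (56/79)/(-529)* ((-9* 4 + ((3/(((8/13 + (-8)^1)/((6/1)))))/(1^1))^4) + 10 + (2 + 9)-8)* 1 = -5642791/342351872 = -0.02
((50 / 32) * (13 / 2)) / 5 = 65 / 32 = 2.03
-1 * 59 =-59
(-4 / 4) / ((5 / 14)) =-14 / 5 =-2.80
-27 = -27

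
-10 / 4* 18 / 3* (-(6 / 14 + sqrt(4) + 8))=1095 / 7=156.43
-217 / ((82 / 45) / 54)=-263655 / 41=-6430.61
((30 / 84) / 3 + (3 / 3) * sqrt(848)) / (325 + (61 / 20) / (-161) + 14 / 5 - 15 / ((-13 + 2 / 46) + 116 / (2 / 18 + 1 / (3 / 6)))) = 422050 / 1160789529 + 4726960 * sqrt(53) / 386929843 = 0.09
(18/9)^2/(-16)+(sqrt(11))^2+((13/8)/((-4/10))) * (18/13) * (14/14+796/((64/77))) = -688879/128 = -5381.87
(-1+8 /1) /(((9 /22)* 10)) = 77 /45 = 1.71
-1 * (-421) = 421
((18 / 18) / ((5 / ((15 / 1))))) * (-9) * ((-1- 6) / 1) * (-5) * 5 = -4725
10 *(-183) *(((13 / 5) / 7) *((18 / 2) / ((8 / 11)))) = -235521 / 28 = -8411.46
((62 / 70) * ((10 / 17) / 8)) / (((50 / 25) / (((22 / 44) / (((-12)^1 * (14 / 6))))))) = -31 / 53312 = -0.00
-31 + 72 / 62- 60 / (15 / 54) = -7621 / 31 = -245.84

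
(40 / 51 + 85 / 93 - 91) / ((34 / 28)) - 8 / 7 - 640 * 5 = -205365348 / 62713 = -3274.69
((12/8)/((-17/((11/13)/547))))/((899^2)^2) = -33/157924082567495374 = -0.00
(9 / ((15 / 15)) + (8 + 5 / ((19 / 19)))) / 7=22 / 7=3.14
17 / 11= 1.55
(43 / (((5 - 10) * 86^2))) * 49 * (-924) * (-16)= -181104 / 215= -842.34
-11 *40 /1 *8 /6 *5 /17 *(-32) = 281600 /51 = 5521.57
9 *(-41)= -369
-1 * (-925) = 925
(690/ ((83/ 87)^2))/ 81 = 193430/ 20667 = 9.36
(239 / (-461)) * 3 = -717 / 461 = -1.56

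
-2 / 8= -1 / 4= -0.25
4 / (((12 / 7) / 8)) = 56 / 3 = 18.67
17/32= 0.53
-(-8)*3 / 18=4 / 3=1.33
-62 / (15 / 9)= -186 / 5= -37.20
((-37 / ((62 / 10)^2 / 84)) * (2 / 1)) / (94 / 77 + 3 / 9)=-35897400 / 344999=-104.05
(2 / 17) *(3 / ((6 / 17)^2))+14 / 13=305 / 78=3.91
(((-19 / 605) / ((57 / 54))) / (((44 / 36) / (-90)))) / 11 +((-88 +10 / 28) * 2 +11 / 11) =-17841608 / 102487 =-174.09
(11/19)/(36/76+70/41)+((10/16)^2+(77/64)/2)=273501/217472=1.26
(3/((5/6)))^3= 5832/125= 46.66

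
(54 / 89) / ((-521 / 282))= -15228 / 46369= -0.33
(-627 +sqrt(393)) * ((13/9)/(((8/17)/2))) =-46189/12 +221 * sqrt(393)/36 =-3727.38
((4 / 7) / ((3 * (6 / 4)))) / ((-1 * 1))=-8 / 63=-0.13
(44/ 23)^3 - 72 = -790840/ 12167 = -65.00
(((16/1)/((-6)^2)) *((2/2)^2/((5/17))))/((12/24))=136/45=3.02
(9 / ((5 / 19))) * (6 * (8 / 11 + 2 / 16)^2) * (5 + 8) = 7502625 / 3872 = 1937.66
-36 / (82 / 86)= -37.76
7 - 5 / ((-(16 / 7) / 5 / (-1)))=-63 / 16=-3.94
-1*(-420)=420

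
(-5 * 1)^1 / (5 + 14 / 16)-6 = -322 / 47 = -6.85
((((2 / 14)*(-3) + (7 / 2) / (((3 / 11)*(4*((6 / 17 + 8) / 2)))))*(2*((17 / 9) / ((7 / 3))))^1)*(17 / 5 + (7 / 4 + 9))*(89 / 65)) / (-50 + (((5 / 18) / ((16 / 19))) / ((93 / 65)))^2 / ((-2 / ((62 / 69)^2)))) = -21405273703062048 / 100505493864741875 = -0.21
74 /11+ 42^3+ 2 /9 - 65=7328965 /99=74029.95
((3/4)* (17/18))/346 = 17/8304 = 0.00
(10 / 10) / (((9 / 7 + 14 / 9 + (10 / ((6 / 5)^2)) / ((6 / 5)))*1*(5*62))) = 378 / 1011065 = 0.00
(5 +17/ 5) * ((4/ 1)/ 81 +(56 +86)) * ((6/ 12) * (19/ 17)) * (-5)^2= 7651490/ 459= 16669.91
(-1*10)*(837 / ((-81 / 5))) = 1550 / 3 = 516.67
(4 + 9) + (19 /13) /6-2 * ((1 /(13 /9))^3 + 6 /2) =86737 /13182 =6.58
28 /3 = 9.33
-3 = -3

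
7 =7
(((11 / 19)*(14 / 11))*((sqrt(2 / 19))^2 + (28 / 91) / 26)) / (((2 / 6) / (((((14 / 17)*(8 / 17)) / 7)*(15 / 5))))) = 0.04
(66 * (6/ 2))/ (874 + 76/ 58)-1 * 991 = -12574901/ 12692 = -990.77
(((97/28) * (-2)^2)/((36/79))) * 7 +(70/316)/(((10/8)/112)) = 661825/2844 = 232.71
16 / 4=4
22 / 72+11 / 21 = 209 / 252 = 0.83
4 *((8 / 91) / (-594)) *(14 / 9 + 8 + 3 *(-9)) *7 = 2512 / 34749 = 0.07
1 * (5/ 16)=5/ 16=0.31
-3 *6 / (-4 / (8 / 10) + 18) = -18 / 13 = -1.38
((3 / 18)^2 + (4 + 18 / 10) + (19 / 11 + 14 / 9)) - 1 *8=733 / 660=1.11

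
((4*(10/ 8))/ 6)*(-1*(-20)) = 50/ 3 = 16.67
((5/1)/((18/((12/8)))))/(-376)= -5/4512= -0.00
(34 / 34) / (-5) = -1 / 5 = -0.20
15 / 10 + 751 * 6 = 9015 / 2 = 4507.50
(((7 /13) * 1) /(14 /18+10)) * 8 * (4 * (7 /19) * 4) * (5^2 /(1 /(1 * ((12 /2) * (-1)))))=-8467200 /23959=-353.40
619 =619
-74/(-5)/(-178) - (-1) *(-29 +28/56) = -25439/890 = -28.58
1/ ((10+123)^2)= 1/ 17689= 0.00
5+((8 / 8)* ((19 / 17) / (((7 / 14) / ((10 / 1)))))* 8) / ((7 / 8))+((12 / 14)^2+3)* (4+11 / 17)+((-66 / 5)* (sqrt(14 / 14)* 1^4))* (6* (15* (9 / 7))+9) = -5912232 / 4165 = -1419.50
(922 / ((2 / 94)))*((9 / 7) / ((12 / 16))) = 520008 / 7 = 74286.86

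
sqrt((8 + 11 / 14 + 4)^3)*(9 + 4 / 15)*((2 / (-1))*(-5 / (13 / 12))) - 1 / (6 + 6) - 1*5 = -61 / 12 + 49762*sqrt(2506) / 637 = 3905.57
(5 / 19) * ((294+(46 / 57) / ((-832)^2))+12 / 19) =29063024755 / 374839296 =77.53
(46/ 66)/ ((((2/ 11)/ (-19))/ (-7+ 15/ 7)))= 7429/ 21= 353.76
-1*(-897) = 897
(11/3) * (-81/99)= -3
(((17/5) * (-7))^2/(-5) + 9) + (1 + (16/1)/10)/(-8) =-104613/1000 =-104.61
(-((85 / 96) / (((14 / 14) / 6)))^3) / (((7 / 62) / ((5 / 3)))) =-95189375 / 43008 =-2213.29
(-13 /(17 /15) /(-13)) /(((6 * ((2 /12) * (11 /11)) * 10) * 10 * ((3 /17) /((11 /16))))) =11 /320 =0.03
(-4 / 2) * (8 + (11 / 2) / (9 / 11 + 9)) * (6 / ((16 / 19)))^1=-35131 / 288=-121.98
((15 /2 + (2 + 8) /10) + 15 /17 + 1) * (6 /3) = 353 /17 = 20.76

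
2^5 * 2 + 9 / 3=67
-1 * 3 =-3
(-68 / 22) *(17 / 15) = -578 / 165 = -3.50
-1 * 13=-13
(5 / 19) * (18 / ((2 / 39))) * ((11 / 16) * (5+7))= 57915 / 76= 762.04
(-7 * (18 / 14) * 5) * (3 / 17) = -135 / 17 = -7.94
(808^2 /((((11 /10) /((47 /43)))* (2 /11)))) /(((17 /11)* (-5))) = -337530688 /731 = -461738.29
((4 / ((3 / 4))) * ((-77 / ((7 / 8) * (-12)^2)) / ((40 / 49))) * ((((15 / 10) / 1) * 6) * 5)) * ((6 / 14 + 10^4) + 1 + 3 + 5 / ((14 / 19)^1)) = -3597363 / 2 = -1798681.50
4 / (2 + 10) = 1 / 3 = 0.33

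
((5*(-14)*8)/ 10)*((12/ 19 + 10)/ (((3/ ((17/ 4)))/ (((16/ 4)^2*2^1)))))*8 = -12307456/ 57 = -215920.28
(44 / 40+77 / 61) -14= -7099 / 610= -11.64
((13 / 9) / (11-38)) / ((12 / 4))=-13 / 729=-0.02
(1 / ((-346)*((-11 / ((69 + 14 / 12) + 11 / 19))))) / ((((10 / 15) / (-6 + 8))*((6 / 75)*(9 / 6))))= 201625 / 433884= 0.46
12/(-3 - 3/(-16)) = -64/15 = -4.27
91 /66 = 1.38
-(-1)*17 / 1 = 17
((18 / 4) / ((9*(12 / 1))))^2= 1 / 576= 0.00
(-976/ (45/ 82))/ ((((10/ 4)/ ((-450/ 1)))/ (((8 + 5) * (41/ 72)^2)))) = 109308706/ 81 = 1349490.20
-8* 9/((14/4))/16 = -9/7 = -1.29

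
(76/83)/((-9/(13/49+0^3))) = -988/36603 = -0.03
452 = 452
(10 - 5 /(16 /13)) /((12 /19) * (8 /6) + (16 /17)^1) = 30685 /9216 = 3.33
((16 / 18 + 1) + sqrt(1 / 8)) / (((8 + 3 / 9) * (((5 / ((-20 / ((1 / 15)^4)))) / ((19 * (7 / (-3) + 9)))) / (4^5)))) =-5953536000 - 787968000 * sqrt(2) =-7067891032.32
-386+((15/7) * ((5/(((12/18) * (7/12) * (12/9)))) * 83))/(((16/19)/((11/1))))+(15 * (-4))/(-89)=22017.53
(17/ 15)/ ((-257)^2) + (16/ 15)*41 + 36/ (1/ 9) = 364326301/ 990735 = 367.73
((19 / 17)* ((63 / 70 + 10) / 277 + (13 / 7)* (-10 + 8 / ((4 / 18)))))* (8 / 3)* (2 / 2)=1396348 / 9695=144.03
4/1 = 4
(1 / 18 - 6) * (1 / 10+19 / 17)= -2461 / 340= -7.24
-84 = -84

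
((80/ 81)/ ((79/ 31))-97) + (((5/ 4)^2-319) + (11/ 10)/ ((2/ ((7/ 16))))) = -847349057/ 2047680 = -413.81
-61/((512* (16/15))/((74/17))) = -33855/69632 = -0.49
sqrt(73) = 8.54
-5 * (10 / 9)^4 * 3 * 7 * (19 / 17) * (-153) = 6650000 / 243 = 27366.26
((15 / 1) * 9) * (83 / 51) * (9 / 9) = 3735 / 17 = 219.71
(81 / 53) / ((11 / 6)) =486 / 583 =0.83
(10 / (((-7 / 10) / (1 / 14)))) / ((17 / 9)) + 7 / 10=1331 / 8330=0.16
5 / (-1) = -5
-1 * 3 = -3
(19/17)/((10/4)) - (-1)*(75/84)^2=82917/66640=1.24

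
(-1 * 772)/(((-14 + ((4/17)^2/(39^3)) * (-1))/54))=357332673204/120002345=2977.71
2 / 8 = 1 / 4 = 0.25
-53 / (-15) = 53 / 15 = 3.53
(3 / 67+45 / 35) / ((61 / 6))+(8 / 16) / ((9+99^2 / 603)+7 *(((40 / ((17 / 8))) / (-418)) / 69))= 3575420435823 / 23730055699672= 0.15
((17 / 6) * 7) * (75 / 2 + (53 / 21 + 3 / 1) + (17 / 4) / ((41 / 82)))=9197 / 9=1021.89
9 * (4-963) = -8631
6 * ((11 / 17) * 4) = 264 / 17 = 15.53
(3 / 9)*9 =3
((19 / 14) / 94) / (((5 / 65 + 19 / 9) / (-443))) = -984789 / 336896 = -2.92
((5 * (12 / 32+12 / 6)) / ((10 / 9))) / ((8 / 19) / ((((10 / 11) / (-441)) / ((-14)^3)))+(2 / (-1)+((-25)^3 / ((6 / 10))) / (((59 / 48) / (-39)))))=958455 / 124362700384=0.00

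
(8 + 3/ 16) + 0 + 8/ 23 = 3141/ 368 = 8.54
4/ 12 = 1/ 3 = 0.33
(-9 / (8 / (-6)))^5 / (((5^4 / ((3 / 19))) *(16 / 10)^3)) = 43046721 / 49807360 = 0.86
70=70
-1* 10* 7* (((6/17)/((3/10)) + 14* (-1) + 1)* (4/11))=56280/187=300.96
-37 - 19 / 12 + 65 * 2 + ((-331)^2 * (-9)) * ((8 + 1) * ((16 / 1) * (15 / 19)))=-25558369237 / 228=-112098110.69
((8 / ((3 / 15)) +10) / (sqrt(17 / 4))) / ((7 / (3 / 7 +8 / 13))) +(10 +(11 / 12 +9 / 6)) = 16.03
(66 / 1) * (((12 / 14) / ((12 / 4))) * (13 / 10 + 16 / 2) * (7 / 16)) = 3069 / 40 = 76.72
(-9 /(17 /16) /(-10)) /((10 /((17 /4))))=0.36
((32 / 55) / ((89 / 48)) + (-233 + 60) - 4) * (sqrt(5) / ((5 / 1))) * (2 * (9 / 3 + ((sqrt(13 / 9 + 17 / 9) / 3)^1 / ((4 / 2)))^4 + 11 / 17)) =-52243592581 * sqrt(5) / 202212450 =-577.71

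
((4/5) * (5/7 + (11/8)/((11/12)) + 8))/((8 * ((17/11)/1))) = 1573/2380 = 0.66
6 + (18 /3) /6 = 7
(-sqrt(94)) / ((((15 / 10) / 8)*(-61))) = 16*sqrt(94) / 183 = 0.85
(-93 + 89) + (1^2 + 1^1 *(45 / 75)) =-12 / 5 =-2.40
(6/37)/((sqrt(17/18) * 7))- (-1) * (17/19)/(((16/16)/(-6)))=-102/19 + 18 * sqrt(34)/4403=-5.34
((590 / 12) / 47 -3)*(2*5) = -2755 / 141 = -19.54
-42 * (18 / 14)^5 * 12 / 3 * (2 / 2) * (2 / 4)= -708588 / 2401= -295.12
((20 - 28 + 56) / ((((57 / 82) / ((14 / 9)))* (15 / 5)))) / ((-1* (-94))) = 9184 / 24111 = 0.38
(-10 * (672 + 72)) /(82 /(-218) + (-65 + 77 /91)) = 10542480 /91439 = 115.30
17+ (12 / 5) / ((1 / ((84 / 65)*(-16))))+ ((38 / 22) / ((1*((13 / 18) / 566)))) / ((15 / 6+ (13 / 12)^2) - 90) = -2146724023 / 44440825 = -48.31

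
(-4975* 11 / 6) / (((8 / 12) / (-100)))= 1368125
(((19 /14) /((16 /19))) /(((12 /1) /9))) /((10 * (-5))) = -1083 /44800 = -0.02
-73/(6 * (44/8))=-73/33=-2.21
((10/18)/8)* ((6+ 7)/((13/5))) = 25/72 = 0.35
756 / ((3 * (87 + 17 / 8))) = 2.83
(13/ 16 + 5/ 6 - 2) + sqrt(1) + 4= 223/ 48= 4.65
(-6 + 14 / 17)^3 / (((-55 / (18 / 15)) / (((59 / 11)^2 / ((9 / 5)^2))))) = 3564544 / 132651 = 26.87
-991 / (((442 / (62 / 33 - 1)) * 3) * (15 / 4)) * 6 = -114956 / 109395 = -1.05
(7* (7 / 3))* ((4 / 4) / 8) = 49 / 24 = 2.04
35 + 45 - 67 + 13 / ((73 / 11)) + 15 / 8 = 9831 / 584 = 16.83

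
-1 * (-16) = 16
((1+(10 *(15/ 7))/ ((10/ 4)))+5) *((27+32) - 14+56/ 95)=441762/ 665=664.30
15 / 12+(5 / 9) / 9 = 425 / 324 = 1.31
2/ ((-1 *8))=-1/ 4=-0.25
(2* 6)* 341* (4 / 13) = 16368 / 13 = 1259.08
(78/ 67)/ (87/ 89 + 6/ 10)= 0.74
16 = 16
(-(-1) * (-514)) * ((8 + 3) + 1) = -6168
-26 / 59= -0.44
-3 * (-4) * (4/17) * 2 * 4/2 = 192/17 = 11.29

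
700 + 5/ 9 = 6305/ 9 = 700.56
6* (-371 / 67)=-2226 / 67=-33.22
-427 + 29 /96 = -40963 /96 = -426.70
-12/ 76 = -3/ 19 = -0.16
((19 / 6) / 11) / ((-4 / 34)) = -323 / 132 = -2.45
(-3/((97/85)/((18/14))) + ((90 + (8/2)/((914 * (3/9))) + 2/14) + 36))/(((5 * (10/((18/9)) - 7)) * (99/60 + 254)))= -10885076/226654177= -0.05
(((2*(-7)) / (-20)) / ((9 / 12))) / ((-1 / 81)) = -378 / 5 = -75.60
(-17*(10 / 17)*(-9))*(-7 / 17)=-630 / 17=-37.06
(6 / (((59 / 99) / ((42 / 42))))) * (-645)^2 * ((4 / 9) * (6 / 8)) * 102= 8402040900 / 59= 142407472.88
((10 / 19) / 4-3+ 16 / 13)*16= -6472 / 247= -26.20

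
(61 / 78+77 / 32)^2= 15832441 / 1557504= 10.17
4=4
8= 8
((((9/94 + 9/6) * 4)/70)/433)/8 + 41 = 23362963/569828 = 41.00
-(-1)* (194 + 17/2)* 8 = 1620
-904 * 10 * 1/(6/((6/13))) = -695.38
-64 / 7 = -9.14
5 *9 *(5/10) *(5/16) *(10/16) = 1125/256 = 4.39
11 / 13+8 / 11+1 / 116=26243 / 16588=1.58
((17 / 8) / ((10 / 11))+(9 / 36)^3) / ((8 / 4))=753 / 640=1.18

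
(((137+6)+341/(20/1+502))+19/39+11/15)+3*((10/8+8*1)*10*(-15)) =-68159029/16965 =-4017.63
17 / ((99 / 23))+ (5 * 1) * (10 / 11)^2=8801 / 1089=8.08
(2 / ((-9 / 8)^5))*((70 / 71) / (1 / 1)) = -4587520 / 4192479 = -1.09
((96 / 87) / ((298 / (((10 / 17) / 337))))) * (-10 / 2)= -800 / 24755009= -0.00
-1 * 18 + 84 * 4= 318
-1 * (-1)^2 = -1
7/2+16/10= 51/10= 5.10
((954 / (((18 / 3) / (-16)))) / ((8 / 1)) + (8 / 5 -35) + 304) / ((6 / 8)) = -316 / 5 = -63.20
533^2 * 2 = 568178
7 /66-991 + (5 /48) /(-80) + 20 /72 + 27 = -24421921 /25344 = -963.62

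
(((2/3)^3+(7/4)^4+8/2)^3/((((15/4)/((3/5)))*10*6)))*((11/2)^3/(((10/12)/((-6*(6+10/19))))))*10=-34845944466723334087/65357217792000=-533161.38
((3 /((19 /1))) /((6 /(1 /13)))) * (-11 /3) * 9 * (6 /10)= -99 /2470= -0.04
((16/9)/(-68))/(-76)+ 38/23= 110489/66861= 1.65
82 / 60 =41 / 30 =1.37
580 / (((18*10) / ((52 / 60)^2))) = 4901 / 2025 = 2.42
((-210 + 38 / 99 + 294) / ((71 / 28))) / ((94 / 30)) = 1169560 / 110121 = 10.62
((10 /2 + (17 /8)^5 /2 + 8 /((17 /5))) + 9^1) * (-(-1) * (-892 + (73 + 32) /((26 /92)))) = -19787.03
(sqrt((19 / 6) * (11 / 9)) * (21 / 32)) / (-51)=-7 * sqrt(1254) / 9792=-0.03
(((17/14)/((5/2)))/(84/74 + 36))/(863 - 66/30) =629/41395872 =0.00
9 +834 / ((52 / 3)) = 1485 / 26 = 57.12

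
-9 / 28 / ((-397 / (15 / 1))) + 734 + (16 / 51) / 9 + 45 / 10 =3768247015 / 5102244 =738.55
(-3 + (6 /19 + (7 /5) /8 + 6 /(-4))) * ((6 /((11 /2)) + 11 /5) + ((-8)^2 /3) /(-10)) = -52907 /11400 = -4.64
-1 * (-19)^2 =-361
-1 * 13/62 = -13/62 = -0.21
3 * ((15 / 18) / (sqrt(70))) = sqrt(70) / 28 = 0.30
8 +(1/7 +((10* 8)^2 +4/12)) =134578/21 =6408.48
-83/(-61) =1.36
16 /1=16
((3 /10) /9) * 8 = 4 /15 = 0.27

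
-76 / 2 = -38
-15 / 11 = -1.36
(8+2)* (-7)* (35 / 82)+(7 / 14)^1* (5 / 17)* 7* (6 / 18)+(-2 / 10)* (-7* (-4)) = -734671 / 20910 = -35.13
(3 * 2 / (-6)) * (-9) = 9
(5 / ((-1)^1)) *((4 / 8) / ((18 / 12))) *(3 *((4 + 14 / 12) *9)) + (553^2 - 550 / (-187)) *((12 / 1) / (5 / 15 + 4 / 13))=4865881983 / 850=5724567.04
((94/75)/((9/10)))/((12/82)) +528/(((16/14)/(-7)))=-1305916/405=-3224.48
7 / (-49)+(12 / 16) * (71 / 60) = 417 / 560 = 0.74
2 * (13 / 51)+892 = 45518 / 51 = 892.51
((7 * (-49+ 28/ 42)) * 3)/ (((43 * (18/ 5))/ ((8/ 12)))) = -5075/ 1161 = -4.37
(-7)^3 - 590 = -933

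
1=1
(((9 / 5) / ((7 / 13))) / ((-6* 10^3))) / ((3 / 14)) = -13 / 5000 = -0.00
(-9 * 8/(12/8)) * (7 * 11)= -3696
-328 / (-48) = 41 / 6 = 6.83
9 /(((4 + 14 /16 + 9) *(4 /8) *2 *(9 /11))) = 88 /111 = 0.79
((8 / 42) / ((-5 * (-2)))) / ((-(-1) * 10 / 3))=1 / 175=0.01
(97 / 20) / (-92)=-97 / 1840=-0.05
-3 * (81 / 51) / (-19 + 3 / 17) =81 / 320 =0.25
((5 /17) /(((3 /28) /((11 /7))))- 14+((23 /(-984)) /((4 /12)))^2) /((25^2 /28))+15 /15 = 485473381 /857310000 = 0.57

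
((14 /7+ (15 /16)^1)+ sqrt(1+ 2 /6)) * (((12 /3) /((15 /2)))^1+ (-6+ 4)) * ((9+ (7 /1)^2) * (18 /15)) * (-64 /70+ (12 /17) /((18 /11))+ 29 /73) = 56965744 * sqrt(3) /9772875+ 167336873 /6515250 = 35.78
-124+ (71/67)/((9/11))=-122.70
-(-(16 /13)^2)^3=16777216 /4826809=3.48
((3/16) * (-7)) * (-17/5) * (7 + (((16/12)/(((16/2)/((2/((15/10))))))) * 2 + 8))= 16541/240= 68.92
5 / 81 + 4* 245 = 79385 / 81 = 980.06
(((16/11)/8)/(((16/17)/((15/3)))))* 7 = 595/88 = 6.76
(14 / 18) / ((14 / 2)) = 1 / 9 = 0.11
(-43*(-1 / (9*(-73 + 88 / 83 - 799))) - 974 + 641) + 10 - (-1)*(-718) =-677269841 / 650592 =-1041.01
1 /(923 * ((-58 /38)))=-19 /26767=-0.00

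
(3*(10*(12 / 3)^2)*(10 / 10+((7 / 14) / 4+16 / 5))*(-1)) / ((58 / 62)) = -64356 / 29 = -2219.17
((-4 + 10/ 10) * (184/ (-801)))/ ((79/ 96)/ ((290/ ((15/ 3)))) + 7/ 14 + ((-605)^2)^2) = 341504/ 66391232623574807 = 0.00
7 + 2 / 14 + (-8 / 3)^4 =32722 / 567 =57.71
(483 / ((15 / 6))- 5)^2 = 885481 / 25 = 35419.24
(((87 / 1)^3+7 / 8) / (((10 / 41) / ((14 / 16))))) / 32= 1511924897 / 20480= 73824.46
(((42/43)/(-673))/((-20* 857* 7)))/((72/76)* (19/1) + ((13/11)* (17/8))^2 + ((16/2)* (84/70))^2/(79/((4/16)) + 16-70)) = 7608480/15509979395149849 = 0.00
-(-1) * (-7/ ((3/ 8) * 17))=-56/ 51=-1.10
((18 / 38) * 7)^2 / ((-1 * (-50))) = 3969 / 18050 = 0.22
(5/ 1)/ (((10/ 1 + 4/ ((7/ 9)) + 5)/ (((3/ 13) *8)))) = 280/ 611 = 0.46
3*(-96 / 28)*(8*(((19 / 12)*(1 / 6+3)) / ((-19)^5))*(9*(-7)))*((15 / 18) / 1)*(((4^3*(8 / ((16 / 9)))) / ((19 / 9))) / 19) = -155520 / 2476099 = -0.06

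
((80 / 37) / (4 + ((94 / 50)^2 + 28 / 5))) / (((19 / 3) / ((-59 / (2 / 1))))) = -4425000 / 5770927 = -0.77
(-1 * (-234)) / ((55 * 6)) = 39 / 55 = 0.71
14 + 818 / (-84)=179 / 42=4.26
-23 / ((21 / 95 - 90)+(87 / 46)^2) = 4623460 / 17328309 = 0.27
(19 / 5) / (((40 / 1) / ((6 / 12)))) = 19 / 400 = 0.05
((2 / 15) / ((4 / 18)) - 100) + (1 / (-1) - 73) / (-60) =-98.17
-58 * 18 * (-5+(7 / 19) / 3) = 96744 / 19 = 5091.79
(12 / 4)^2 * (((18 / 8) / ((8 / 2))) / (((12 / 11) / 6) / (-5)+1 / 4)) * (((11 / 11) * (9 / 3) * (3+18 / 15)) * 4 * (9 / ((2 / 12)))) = 3031182 / 47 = 64493.23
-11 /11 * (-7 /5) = 7 /5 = 1.40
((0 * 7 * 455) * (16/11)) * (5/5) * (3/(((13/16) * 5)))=0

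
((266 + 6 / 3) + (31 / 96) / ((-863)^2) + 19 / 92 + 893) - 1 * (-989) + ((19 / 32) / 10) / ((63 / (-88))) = 371255915860253 / 172667244960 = 2150.12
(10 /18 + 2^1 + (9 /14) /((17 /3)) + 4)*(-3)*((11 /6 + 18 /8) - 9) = 842815 /8568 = 98.37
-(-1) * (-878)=-878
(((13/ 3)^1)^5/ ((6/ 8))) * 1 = 1485172/ 729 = 2037.27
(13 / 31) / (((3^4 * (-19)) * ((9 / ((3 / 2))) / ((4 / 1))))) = -26 / 143127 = -0.00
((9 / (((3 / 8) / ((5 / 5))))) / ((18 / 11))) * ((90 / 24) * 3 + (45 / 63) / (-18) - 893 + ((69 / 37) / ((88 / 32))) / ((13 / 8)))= -1175161985 / 90909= -12926.79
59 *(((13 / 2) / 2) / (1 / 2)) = 767 / 2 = 383.50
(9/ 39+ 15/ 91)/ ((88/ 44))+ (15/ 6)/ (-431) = 15061/ 78442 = 0.19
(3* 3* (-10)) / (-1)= 90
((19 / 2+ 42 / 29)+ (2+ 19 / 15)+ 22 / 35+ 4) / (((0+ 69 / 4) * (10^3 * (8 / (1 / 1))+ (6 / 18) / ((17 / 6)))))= 1950869 / 14287350105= 0.00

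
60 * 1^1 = 60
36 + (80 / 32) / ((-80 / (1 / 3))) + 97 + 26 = 15263 / 96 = 158.99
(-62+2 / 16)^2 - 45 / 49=3827.60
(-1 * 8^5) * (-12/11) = 393216/11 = 35746.91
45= 45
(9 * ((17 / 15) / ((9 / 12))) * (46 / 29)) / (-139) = -3128 / 20155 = -0.16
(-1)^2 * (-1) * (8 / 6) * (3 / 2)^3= -9 / 2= -4.50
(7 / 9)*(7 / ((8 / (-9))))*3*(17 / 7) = -357 / 8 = -44.62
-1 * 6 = -6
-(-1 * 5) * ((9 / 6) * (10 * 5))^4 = 158203125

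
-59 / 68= -0.87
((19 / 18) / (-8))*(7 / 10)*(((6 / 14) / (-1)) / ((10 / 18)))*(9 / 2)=513 / 1600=0.32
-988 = -988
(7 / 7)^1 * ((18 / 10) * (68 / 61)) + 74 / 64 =30869 / 9760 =3.16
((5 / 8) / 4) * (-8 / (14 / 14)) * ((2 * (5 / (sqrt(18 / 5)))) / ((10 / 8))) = -5 * sqrt(10) / 3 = -5.27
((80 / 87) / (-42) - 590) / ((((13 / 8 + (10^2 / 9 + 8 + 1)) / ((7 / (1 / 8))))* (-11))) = 13798016 / 99847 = 138.19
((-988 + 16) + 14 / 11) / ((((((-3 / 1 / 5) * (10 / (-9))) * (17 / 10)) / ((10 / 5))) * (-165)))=21356 / 2057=10.38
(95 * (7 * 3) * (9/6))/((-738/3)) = -1995/164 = -12.16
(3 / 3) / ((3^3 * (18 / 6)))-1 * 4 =-3.99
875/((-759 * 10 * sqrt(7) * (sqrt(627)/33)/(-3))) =25 * sqrt(4389)/9614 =0.17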